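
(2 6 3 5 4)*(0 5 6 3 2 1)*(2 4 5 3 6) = (0 3 2 6 4 1)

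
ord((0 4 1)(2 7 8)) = 3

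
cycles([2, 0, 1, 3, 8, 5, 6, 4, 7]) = (0 2 1)(4 8 7)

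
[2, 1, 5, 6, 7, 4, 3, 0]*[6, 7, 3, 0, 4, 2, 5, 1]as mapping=[0→3, 1→7, 2→2, 3→5, 4→1, 5→4, 6→0, 7→6]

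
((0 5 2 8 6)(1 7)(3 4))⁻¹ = (0 6 8 2 5)(1 7)(3 4)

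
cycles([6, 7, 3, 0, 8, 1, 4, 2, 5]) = (0 6 4 8 5 1 7 2 3)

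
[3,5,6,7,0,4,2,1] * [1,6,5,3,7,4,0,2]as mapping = [0→3,1→4,2→0,3→2,4→1,5→7,6→5,7→6]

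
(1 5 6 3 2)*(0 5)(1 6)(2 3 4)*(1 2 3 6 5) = (0 1)(2 5)(3 6 4)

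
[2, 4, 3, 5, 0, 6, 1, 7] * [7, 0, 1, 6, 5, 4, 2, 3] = [1, 5, 6, 4, 7, 2, 0, 3] 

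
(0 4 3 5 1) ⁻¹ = (0 1 5 3 4) 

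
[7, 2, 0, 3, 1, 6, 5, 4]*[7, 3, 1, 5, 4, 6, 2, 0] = [0, 1, 7, 5, 3, 2, 6, 4]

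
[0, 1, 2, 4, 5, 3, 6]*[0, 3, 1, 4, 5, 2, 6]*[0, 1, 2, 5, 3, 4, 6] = [0, 5, 1, 4, 2, 3, 6]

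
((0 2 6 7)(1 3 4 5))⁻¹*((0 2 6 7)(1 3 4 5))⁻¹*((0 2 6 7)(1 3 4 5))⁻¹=(0 2 6 7)(1 3 4 5)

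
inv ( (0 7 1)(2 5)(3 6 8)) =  (0 1 7)(2 5)(3 8 6)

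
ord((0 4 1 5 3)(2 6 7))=15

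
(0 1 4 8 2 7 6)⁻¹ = (0 6 7 2 8 4 1)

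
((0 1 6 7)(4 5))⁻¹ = (0 7 6 1)(4 5)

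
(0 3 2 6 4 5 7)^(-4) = (0 6 7 2 5 3 4)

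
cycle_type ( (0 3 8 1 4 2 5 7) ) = 8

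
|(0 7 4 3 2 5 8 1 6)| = 9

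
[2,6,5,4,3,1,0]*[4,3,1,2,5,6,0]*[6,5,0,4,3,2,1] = [5,6,1,2,0,4,3]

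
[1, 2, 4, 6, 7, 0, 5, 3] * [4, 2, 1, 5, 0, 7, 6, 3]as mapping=[0→2, 1→1, 2→0, 3→6, 4→3, 5→4, 6→7, 7→5]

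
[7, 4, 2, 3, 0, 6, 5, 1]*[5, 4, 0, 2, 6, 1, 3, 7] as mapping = [0→7, 1→6, 2→0, 3→2, 4→5, 5→3, 6→1, 7→4] 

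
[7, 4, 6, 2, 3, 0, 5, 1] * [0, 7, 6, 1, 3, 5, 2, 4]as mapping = [0→4, 1→3, 2→2, 3→6, 4→1, 5→0, 6→5, 7→7]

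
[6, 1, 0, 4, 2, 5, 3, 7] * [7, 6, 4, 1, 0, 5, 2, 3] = [2, 6, 7, 0, 4, 5, 1, 3]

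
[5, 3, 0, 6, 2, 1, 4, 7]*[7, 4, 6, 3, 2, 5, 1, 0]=[5, 3, 7, 1, 6, 4, 2, 0]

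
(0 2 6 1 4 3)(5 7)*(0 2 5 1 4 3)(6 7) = (0 5 6 4)(1 3 2 7)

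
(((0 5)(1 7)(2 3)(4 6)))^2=()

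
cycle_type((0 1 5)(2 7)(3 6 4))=2.3^2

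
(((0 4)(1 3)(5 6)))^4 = ()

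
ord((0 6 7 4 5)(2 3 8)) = 15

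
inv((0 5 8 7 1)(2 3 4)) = (0 1 7 8 5)(2 4 3)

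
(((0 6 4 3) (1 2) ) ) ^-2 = (0 4) (3 6) 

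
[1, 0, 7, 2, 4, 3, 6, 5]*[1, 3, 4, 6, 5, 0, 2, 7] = [3, 1, 7, 4, 5, 6, 2, 0]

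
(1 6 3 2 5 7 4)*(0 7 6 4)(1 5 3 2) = (0 7)(1 4 5 6 2 3)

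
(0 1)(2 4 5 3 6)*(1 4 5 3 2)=(0 4 3 6 1)(2 5)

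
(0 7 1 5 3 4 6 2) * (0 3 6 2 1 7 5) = (0 5 6 1) (2 3 4) 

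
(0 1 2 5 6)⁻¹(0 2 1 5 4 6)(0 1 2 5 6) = (0 1 5 2 6 4)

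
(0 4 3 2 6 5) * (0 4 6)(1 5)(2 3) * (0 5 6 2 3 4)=(0 2 5)(1 6)(3 4)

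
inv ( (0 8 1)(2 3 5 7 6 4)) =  (0 1 8)(2 4 6 7 5 3)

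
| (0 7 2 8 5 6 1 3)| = 8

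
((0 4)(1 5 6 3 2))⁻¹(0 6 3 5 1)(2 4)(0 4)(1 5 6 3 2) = (0 1)(2 6 5 4 3)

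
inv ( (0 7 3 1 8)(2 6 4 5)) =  (0 8 1 3 7)(2 5 4 6)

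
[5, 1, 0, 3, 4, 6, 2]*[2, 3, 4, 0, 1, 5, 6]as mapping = [0→5, 1→3, 2→2, 3→0, 4→1, 5→6, 6→4]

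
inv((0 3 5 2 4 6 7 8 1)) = (0 1 8 7 6 4 2 5 3)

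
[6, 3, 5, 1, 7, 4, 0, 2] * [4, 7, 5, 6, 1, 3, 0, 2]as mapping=[0→0, 1→6, 2→3, 3→7, 4→2, 5→1, 6→4, 7→5]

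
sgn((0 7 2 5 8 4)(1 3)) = 1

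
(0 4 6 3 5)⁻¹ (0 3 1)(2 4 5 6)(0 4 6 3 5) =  (0 3 2 6)(1 4 5)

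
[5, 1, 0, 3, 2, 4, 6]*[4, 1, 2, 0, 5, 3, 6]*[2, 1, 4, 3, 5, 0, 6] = [3, 1, 5, 2, 4, 0, 6]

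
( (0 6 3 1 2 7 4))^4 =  (0 2 6 7 3 4 1)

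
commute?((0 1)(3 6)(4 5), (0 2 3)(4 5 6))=no:(0 1)(3 6)(4 5)*(0 2 3)(4 5 6)=(0 1 2 3 4 6), (0 2 3)(4 5 6)*(0 1)(3 6)(4 5)=(0 2 6 5 3 1)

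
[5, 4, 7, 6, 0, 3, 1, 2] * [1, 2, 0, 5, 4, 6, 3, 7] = [6, 4, 7, 3, 1, 5, 2, 0]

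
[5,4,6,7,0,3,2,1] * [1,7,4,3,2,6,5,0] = [6,2,5,0,1,3,4,7]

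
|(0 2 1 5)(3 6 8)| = 12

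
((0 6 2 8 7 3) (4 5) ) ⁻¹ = (0 3 7 8 2 6) (4 5) 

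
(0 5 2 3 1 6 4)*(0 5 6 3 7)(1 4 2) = (0 6 2 7)(1 3 4 5)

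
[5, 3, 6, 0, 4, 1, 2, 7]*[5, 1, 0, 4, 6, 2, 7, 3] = [2, 4, 7, 5, 6, 1, 0, 3]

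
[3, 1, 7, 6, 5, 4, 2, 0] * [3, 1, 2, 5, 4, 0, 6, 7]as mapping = [0→5, 1→1, 2→7, 3→6, 4→0, 5→4, 6→2, 7→3]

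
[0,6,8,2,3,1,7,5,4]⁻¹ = [0,5,3,4,8,7,1,6,2]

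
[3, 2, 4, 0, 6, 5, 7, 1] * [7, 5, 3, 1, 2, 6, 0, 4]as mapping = [0→1, 1→3, 2→2, 3→7, 4→0, 5→6, 6→4, 7→5]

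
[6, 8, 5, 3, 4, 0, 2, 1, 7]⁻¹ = [5, 7, 6, 3, 4, 2, 0, 8, 1]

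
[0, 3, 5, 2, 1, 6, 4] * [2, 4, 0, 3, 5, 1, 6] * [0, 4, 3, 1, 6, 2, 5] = [3, 1, 4, 0, 6, 5, 2] 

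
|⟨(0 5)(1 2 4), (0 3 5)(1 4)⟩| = 36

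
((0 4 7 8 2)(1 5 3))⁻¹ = (0 2 8 7 4)(1 3 5)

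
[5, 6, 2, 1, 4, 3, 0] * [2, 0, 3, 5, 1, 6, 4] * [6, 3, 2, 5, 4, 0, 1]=[1, 4, 5, 6, 3, 0, 2]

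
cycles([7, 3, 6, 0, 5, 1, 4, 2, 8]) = (0 7 2 6 4 5 1 3) 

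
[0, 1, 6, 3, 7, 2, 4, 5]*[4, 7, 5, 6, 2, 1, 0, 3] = [4, 7, 0, 6, 3, 5, 2, 1]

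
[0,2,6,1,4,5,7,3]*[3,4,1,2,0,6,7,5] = [3,1,7,4,0,6,5,2]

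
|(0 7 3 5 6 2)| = 6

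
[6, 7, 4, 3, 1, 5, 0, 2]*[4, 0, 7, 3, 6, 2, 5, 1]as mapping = [0→5, 1→1, 2→6, 3→3, 4→0, 5→2, 6→4, 7→7]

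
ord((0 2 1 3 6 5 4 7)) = 8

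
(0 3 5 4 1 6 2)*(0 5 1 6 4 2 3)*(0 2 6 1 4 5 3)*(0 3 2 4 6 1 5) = (0 4 5 1)(3 6)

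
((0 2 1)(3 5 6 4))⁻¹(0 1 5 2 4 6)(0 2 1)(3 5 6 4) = (0 6 1 3 4 2)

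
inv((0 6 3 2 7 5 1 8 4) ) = (0 4 8 1 5 7 2 3 6) 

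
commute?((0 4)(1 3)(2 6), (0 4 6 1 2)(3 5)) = no:(0 4)(1 3)(2 6) * (0 4 6 1 2)(3 5) = (0 6)(1 5 3 2), (0 4 6 1 2)(3 5) * (0 4)(1 3)(2 6) = (1 6 3 5)(2 4)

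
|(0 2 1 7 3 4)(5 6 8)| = 6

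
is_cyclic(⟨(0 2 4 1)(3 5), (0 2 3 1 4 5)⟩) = no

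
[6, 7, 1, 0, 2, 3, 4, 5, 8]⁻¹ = [3, 2, 4, 5, 6, 7, 0, 1, 8]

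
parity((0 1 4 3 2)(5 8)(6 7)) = even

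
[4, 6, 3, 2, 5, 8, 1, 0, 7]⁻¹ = [7, 6, 3, 2, 0, 4, 1, 8, 5]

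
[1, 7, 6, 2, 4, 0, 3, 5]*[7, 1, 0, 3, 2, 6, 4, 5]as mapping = [0→1, 1→5, 2→4, 3→0, 4→2, 5→7, 6→3, 7→6]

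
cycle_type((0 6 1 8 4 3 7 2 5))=9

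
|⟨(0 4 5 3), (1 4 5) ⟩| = 120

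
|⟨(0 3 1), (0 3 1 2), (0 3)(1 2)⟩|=24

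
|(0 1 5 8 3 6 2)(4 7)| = 14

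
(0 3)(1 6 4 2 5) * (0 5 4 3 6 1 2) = (0 6 3 5 2 4)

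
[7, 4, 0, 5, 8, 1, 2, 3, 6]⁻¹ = [2, 5, 6, 7, 1, 3, 8, 0, 4]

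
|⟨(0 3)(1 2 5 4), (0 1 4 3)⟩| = 720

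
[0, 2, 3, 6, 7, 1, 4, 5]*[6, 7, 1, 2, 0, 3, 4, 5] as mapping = [0→6, 1→1, 2→2, 3→4, 4→5, 5→7, 6→0, 7→3] 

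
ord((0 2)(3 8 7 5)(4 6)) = 4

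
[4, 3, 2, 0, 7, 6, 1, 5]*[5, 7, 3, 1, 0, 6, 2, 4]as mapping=[0→0, 1→1, 2→3, 3→5, 4→4, 5→2, 6→7, 7→6]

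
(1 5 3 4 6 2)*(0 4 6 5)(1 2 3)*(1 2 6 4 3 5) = (0 3 4 1)(2 6 5)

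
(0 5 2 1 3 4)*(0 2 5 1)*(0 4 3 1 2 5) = (0 2 4 5)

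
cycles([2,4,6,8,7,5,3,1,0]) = (0 2 6 3 8)(1 4 7)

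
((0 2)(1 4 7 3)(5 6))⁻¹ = (0 2)(1 3 7 4)(5 6)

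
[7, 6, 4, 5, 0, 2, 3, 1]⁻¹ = [4, 7, 5, 6, 2, 3, 1, 0]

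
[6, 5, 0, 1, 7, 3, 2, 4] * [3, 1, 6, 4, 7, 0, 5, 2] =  [5, 0, 3, 1, 2, 4, 6, 7]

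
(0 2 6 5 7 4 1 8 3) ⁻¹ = (0 3 8 1 4 7 5 6 2) 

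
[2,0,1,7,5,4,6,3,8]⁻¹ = [1,2,0,7,5,4,6,3,8]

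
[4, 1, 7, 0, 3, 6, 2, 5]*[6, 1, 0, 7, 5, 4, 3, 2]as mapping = [0→5, 1→1, 2→2, 3→6, 4→7, 5→3, 6→0, 7→4]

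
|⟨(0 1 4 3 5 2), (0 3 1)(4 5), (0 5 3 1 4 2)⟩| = 720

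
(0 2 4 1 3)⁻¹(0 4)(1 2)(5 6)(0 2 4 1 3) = (1 2)(3 4)(5 6)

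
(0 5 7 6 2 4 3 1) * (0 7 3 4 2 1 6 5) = (1 7 5 3 6)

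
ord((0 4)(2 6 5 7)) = 4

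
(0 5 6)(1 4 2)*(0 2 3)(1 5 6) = (0 6 2 5 1 4 3)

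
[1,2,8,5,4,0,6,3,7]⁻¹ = [5,0,1,7,4,3,6,8,2]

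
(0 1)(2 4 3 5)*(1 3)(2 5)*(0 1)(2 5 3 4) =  (0 4)(3 5)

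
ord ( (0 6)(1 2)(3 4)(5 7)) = 2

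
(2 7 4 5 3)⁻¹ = (2 3 5 4 7)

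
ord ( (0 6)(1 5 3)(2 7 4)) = 6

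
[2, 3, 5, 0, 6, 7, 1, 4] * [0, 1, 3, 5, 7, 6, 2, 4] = [3, 5, 6, 0, 2, 4, 1, 7]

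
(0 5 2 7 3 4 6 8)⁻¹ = (0 8 6 4 3 7 2 5)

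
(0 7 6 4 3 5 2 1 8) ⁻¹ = (0 8 1 2 5 3 4 6 7) 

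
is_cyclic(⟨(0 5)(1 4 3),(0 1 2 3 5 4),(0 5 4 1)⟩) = no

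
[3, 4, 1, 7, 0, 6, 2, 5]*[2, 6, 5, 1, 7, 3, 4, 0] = [1, 7, 6, 0, 2, 4, 5, 3]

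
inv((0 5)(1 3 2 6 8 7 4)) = (0 5)(1 4 7 8 6 2 3)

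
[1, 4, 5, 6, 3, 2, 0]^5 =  [0, 1, 5, 3, 4, 2, 6]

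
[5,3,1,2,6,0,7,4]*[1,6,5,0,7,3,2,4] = [3,0,6,5,2,1,4,7]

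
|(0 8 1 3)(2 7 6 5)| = 4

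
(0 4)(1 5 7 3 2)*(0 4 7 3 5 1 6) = (0 7 5 3 2 6)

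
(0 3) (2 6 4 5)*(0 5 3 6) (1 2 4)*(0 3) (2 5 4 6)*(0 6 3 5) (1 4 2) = (0 1) (2 5 3) (4 6) 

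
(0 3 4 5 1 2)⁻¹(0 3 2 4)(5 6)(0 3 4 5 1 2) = (0 5 3 4)(1 6)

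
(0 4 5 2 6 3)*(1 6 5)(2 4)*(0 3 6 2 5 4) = (0 5)(1 2 4)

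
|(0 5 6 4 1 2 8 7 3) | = 9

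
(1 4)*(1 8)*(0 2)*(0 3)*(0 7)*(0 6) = (0 2 3 7 6)(1 4 8)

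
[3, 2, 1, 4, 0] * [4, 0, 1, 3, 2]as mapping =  [0→3, 1→1, 2→0, 3→2, 4→4]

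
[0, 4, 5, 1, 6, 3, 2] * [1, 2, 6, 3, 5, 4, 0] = [1, 5, 4, 2, 0, 3, 6]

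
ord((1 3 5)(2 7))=6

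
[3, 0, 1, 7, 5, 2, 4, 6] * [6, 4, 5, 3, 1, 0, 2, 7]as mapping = [0→3, 1→6, 2→4, 3→7, 4→0, 5→5, 6→1, 7→2]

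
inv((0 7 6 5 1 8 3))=(0 3 8 1 5 6 7)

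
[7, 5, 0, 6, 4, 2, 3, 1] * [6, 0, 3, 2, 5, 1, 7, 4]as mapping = [0→4, 1→1, 2→6, 3→7, 4→5, 5→3, 6→2, 7→0]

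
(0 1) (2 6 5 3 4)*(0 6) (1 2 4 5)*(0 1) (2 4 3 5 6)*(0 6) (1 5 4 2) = (0 2 5 4 3) 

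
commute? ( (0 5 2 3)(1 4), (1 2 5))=no: (0 5 2 3)(1 4) * (1 2 5)=(0 1 4 2 3), (1 2 5) * (0 5 2 3)(1 4)=(0 5 4 1 3)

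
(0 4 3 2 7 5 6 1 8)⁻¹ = (0 8 1 6 5 7 2 3 4)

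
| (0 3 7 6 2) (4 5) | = 10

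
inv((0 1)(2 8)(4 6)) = (0 1)(2 8)(4 6)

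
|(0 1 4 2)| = 4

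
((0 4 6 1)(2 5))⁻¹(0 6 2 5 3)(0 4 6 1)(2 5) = (1 5 2 3 4)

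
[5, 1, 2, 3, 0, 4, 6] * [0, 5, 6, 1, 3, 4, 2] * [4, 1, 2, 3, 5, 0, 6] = [5, 0, 6, 1, 4, 3, 2]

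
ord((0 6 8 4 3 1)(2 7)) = 6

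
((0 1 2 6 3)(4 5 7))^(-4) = (0 1 2 6 3)(4 7 5)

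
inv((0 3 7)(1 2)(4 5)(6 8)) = (0 7 3)(1 2)(4 5)(6 8)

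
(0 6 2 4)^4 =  ()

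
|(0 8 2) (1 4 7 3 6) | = 15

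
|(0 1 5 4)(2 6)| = 4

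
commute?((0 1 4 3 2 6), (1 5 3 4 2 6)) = no:(0 1 4 3 2 6)*(1 5 3 4 2 6) = (0 5 3 6)(1 2), (1 5 3 4 2 6)*(0 1 4 3 2 6) = (0 1 5 2)(4 6)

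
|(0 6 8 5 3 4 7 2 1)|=9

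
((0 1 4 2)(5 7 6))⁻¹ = (0 2 4 1)(5 6 7)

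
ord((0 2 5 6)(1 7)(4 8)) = 4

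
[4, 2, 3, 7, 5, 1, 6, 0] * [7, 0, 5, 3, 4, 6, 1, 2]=[4, 5, 3, 2, 6, 0, 1, 7]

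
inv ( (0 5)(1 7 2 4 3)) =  (0 5)(1 3 4 2 7)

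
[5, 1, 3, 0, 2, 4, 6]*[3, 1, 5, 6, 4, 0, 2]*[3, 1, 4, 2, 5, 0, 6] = [3, 1, 6, 2, 0, 5, 4]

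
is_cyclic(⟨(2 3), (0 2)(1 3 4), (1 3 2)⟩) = no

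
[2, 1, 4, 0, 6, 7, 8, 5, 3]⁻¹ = [3, 1, 0, 8, 2, 7, 4, 5, 6]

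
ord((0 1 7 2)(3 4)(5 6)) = 4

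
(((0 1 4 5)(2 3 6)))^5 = (0 1 4 5)(2 6 3)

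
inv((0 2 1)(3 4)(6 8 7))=(0 1 2)(3 4)(6 7 8)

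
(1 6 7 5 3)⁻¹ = (1 3 5 7 6)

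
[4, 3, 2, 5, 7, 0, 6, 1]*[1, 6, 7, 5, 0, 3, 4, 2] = [0, 5, 7, 3, 2, 1, 4, 6]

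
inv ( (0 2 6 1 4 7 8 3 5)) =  (0 5 3 8 7 4 1 6 2)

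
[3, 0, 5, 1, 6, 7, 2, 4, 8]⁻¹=[1, 3, 6, 0, 7, 2, 4, 5, 8]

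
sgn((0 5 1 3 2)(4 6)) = -1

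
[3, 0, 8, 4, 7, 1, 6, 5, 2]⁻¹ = [1, 5, 8, 0, 3, 7, 6, 4, 2]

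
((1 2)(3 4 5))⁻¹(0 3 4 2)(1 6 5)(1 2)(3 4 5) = (0 4 5 1)(2 6 3)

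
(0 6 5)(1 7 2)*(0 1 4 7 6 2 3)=(0 2 4 7 3)(1 6 5)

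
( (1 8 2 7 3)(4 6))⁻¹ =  (1 3 7 2 8)(4 6)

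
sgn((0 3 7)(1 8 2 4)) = -1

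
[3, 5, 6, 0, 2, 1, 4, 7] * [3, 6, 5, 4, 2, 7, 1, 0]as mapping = [0→4, 1→7, 2→1, 3→3, 4→5, 5→6, 6→2, 7→0]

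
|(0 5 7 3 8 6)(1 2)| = 6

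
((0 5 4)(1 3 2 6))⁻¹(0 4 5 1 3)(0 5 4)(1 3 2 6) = (0 4 3 2 5)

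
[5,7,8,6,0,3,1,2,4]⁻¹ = [4,6,7,5,8,0,3,1,2]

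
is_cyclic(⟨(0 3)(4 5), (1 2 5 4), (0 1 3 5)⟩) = no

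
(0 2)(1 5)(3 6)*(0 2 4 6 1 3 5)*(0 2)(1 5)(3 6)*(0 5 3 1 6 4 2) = (0 2 5 4 1)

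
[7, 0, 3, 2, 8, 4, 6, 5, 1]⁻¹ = [1, 8, 3, 2, 5, 7, 6, 0, 4]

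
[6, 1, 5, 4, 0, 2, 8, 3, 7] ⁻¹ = [4, 1, 5, 7, 3, 2, 0, 8, 6] 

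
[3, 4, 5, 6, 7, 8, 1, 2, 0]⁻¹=[8, 6, 7, 0, 1, 2, 3, 4, 5]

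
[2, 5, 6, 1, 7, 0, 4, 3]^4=[7, 6, 3, 2, 5, 4, 1, 0]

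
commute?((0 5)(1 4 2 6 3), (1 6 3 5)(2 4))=no:(0 5)(1 4 2 6 3) * (1 6 3 5)(2 4)=(0 1 2 3 6 5), (1 6 3 5)(2 4) * (0 5)(1 4 2 6 3)=(0 5 4 6 1 3)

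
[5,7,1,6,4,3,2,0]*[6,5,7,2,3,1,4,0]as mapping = [0→1,1→0,2→5,3→4,4→3,5→2,6→7,7→6]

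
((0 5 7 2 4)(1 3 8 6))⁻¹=(0 4 2 7 5)(1 6 8 3)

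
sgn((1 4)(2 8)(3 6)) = -1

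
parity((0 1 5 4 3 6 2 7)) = odd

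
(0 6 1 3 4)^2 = (0 1 4 6 3)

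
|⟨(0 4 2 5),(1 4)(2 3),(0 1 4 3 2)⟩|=720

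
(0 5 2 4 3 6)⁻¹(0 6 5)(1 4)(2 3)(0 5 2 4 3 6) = (0 2 5)(1 3)(4 6)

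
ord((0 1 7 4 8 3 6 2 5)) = 9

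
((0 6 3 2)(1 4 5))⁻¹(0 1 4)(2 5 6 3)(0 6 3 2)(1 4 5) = (0 1 3 2)(4 5 6)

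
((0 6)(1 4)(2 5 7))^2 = (2 7 5)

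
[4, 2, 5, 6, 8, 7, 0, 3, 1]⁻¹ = [6, 8, 1, 7, 0, 2, 3, 5, 4]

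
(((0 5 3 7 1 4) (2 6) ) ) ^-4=(0 3 1) (4 5 7) 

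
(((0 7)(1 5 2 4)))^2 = (1 2)(4 5)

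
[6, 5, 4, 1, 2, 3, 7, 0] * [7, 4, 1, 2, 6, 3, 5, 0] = [5, 3, 6, 4, 1, 2, 0, 7]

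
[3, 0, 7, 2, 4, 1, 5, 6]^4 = [6, 7, 1, 5, 4, 2, 3, 0]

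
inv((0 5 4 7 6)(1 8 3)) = (0 6 7 4 5)(1 3 8)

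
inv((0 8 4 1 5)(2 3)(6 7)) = (0 5 1 4 8)(2 3)(6 7)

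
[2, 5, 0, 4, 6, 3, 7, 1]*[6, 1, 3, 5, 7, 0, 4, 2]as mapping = [0→3, 1→0, 2→6, 3→7, 4→4, 5→5, 6→2, 7→1]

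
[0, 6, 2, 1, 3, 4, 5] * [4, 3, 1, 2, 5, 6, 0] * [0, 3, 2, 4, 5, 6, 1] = [5, 0, 3, 4, 2, 6, 1]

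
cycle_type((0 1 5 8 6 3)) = 6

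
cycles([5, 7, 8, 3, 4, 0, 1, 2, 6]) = (0 5)(1 7 2 8 6)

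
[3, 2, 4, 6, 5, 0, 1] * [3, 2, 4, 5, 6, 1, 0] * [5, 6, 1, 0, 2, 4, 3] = [4, 2, 3, 5, 6, 0, 1]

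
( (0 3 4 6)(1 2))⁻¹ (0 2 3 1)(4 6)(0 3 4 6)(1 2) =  (0 6)(1 4 2 3)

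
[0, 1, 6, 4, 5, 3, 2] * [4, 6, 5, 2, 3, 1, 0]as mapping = [0→4, 1→6, 2→0, 3→3, 4→1, 5→2, 6→5]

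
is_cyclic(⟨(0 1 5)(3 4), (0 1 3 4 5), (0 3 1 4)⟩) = no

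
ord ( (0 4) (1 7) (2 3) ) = 2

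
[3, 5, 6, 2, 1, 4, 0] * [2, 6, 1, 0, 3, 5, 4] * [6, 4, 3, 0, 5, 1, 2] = [6, 1, 5, 4, 2, 0, 3]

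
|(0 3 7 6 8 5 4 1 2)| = 9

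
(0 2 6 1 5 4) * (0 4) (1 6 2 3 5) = (0 3 5) 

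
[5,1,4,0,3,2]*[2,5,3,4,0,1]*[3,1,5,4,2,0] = [1,0,3,5,2,4]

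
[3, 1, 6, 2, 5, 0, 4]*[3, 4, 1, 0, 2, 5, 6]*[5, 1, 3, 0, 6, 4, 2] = [5, 6, 2, 1, 4, 0, 3]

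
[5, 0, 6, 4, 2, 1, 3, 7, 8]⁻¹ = [1, 5, 4, 6, 3, 0, 2, 7, 8]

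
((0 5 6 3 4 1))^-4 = (0 6 4)(1 5 3)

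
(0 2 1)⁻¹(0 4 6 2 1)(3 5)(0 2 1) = (0 2 4 6 1)(3 5)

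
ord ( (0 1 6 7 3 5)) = 6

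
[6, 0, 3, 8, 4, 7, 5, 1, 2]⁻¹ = [1, 7, 8, 2, 4, 6, 0, 5, 3]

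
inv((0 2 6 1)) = (0 1 6 2)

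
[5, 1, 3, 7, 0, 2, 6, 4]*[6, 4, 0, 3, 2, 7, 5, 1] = [7, 4, 3, 1, 6, 0, 5, 2]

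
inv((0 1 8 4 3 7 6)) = (0 6 7 3 4 8 1)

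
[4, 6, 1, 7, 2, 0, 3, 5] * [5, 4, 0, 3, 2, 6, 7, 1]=[2, 7, 4, 1, 0, 5, 3, 6]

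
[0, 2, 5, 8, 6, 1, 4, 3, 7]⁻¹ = [0, 5, 1, 7, 6, 2, 4, 8, 3]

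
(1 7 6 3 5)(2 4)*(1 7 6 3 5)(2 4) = (1 6 5 7 3)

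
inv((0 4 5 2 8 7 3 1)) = (0 1 3 7 8 2 5 4)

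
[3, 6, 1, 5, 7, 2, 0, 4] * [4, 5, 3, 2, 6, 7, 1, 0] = [2, 1, 5, 7, 0, 3, 4, 6]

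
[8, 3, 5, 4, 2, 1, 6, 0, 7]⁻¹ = [7, 5, 4, 1, 3, 2, 6, 8, 0]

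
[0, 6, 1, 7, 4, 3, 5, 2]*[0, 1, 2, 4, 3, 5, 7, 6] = [0, 7, 1, 6, 3, 4, 5, 2]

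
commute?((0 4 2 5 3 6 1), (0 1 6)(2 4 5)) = no:(0 4 2 5 3 6 1)*(0 1 6)(2 4 5) = (0 5 3), (0 1 6)(2 4 5)*(0 4 2 5 3 6 1) = (3 6 4)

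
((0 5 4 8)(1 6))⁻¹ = (0 8 4 5)(1 6)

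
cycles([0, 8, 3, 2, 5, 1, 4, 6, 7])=(1 8 7 6 4 5)(2 3)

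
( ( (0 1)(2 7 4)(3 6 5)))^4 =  (2 7 4)(3 6 5)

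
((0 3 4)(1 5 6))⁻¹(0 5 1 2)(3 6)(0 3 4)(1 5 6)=(1 4)(2 3 6 5)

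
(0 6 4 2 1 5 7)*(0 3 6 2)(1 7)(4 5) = (0 2 7 3 6 5 1 4)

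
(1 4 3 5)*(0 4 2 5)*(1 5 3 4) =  (0 1 2 3)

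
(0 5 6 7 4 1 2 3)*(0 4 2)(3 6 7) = (0 5 7 2 6 3 4 1)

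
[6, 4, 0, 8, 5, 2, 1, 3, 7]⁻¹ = [2, 6, 5, 7, 1, 4, 0, 8, 3]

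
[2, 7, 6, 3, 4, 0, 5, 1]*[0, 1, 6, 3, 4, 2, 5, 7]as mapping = [0→6, 1→7, 2→5, 3→3, 4→4, 5→0, 6→2, 7→1]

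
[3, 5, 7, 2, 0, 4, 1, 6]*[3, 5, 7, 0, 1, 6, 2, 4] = [0, 6, 4, 7, 3, 1, 5, 2]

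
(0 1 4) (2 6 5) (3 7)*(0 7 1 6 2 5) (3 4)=(0 6) (1 3) (4 7) 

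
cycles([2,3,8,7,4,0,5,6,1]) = (0 2 8 1 3 7 6 5) 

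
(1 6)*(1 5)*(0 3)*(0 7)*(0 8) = (0 3 7 8)(1 6 5)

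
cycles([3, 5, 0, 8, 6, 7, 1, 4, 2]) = (0 3 8 2)(1 5 7 4 6)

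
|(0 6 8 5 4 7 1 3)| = 8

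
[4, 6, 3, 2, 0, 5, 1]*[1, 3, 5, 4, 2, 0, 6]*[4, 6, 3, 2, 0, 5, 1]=[3, 1, 0, 5, 6, 4, 2]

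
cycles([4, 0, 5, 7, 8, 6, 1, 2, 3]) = (0 4 8 3 7 2 5 6 1)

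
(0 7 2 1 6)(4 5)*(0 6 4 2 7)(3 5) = (1 4 3 5 2)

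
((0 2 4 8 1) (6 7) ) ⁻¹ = (0 1 8 4 2) (6 7) 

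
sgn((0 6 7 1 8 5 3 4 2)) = 1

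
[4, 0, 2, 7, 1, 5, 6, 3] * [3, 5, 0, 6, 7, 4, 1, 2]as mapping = [0→7, 1→3, 2→0, 3→2, 4→5, 5→4, 6→1, 7→6]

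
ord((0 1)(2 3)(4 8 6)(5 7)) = 6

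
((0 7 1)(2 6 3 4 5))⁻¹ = (0 1 7)(2 5 4 3 6)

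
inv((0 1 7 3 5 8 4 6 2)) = (0 2 6 4 8 5 3 7 1)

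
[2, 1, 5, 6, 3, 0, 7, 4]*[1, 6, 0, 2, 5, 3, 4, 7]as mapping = [0→0, 1→6, 2→3, 3→4, 4→2, 5→1, 6→7, 7→5]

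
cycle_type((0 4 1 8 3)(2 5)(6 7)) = 2^2.5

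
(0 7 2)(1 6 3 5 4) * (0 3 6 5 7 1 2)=(0 1 5 4 2 3 7)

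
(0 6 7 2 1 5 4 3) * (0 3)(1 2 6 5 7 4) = (0 5 1 7 6 4)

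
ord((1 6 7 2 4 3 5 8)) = 8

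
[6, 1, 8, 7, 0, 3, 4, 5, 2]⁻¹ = [4, 1, 8, 5, 6, 7, 0, 3, 2]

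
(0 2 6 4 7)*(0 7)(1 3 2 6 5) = (0 6 4)(1 3 2 5)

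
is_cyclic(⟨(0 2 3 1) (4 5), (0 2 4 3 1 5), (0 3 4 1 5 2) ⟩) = no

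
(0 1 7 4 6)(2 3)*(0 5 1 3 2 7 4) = (0 3 7)(1 4 6 5)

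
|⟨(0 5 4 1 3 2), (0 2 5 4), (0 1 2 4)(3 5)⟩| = 720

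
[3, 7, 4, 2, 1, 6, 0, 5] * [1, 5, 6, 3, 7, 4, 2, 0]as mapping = [0→3, 1→0, 2→7, 3→6, 4→5, 5→2, 6→1, 7→4]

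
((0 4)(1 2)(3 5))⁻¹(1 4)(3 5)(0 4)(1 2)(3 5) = (0 2)(3 5)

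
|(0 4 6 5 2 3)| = 6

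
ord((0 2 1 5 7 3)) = 6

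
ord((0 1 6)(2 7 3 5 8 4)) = 6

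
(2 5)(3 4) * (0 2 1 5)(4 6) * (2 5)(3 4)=(0 5 1 2)(3 6)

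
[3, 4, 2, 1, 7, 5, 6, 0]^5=[0, 1, 2, 3, 4, 5, 6, 7]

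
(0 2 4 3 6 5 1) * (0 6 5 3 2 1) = (0 1 6 3 5)(2 4)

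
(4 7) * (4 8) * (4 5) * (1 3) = (1 3)(4 7 8 5)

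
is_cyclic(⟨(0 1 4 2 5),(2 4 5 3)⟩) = no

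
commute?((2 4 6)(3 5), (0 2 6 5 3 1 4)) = no:(2 4 6)(3 5) * (0 2 6 5 3 1 4) = (0 2)(1 4 5), (0 2 6 5 3 1 4) * (2 4 6)(3 5) = (0 4)(1 6 3)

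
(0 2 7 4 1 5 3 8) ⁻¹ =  (0 8 3 5 1 4 7 2) 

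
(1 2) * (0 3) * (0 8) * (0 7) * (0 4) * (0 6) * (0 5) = (0 3 8 7 4 6 5)(1 2)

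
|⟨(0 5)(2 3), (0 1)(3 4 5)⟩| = 720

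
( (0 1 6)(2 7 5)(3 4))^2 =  (0 6 1)(2 5 7)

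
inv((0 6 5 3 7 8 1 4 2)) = (0 2 4 1 8 7 3 5 6)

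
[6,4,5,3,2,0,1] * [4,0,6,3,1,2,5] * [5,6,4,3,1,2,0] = [2,6,4,3,0,1,5]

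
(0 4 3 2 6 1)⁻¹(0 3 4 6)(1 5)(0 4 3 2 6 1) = (0 5)(1 4 2 3)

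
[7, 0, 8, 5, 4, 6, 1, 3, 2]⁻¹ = [1, 6, 8, 7, 4, 3, 5, 0, 2]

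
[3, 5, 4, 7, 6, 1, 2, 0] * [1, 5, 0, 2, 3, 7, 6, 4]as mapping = [0→2, 1→7, 2→3, 3→4, 4→6, 5→5, 6→0, 7→1]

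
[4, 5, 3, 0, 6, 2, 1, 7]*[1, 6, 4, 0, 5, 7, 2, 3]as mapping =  [0→5, 1→7, 2→0, 3→1, 4→2, 5→4, 6→6, 7→3]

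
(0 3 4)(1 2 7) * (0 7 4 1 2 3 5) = (0 5)(1 3)(2 4 7)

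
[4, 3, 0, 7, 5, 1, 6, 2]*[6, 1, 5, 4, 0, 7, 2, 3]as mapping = [0→0, 1→4, 2→6, 3→3, 4→7, 5→1, 6→2, 7→5]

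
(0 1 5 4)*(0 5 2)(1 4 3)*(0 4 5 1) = (0 5 3)(1 2 4)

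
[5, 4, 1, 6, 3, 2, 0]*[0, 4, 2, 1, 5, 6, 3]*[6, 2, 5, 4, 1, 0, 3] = [3, 0, 1, 4, 2, 5, 6]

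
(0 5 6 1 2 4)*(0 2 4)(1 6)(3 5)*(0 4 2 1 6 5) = (0 3)(1 2 4)(5 6)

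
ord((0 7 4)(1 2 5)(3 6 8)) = 3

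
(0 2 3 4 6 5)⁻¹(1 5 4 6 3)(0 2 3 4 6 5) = (0 6 5 4 1)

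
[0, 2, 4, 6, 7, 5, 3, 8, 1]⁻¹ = [0, 8, 1, 6, 2, 5, 3, 4, 7]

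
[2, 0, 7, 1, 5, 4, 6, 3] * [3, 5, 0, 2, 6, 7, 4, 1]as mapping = [0→0, 1→3, 2→1, 3→5, 4→7, 5→6, 6→4, 7→2]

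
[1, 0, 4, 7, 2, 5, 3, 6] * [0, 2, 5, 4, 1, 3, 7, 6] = [2, 0, 1, 6, 5, 3, 4, 7]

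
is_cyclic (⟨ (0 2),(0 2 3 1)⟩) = no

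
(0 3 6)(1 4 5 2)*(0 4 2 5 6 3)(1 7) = (1 2 7)(4 6)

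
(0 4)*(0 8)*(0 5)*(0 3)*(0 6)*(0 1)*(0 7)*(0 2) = (0 4 8 5 3 6 1 7 2)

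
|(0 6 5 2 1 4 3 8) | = 8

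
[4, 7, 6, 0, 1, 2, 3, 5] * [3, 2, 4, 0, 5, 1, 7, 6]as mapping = [0→5, 1→6, 2→7, 3→3, 4→2, 5→4, 6→0, 7→1]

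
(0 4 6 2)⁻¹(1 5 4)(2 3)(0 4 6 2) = (0 3)(1 5 6)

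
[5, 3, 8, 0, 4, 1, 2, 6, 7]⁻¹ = [3, 5, 6, 1, 4, 0, 7, 8, 2]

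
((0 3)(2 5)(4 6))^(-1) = (0 3)(2 5)(4 6)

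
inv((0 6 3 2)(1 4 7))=(0 2 3 6)(1 7 4)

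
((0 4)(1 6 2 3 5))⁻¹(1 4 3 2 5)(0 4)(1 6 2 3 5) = (0 5 3 1 6)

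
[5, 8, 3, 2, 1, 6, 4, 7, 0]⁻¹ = [8, 4, 3, 2, 6, 0, 5, 7, 1]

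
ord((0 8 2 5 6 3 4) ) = 7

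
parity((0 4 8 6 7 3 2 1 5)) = even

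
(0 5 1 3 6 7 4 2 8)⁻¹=(0 8 2 4 7 6 3 1 5)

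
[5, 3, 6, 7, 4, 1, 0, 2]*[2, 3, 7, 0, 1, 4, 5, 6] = [4, 0, 5, 6, 1, 3, 2, 7]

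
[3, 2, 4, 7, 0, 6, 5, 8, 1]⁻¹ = [4, 8, 1, 0, 2, 6, 5, 3, 7]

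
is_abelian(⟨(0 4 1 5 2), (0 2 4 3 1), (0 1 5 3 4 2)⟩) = no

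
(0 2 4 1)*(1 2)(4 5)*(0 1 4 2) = (0 4)(2 5)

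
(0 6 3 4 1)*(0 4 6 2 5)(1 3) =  (0 2 5)(1 4 3 6)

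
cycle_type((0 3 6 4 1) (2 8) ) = 2.5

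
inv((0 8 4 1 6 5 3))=(0 3 5 6 1 4 8)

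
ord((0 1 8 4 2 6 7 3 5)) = 9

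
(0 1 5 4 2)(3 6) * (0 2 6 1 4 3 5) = (0 4 6 5 3 1)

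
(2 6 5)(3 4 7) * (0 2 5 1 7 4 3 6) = (0 2)(1 7 6)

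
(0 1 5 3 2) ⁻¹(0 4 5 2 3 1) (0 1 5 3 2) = (0 2 5 1 4 3) 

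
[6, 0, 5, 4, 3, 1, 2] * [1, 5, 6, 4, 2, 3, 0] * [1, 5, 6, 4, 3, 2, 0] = [1, 5, 4, 6, 3, 2, 0]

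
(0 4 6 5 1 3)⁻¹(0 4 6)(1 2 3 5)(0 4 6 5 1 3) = (0 1 3 2)(4 6 5)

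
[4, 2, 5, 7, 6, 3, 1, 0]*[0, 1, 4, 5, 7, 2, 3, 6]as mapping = [0→7, 1→4, 2→2, 3→6, 4→3, 5→5, 6→1, 7→0]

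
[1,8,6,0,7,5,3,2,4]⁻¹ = [3,0,7,6,8,5,2,4,1]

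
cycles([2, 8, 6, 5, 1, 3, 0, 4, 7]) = (0 2 6)(1 8 7 4)(3 5)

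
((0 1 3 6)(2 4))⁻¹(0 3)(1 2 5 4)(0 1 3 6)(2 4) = (1 6)(2 3 4 5)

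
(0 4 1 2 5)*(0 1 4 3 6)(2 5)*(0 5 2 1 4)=(0 3 6 5 4)(1 2)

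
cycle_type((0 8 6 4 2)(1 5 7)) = 3.5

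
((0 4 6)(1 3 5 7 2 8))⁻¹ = (0 6 4)(1 8 2 7 5 3)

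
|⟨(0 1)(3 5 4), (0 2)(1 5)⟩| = 720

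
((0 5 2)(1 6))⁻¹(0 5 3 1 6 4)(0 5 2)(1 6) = (1 4 5 2 3 6)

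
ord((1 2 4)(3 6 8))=3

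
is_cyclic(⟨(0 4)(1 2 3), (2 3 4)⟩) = no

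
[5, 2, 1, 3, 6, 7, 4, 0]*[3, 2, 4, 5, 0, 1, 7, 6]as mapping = [0→1, 1→4, 2→2, 3→5, 4→7, 5→6, 6→0, 7→3]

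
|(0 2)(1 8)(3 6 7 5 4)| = 10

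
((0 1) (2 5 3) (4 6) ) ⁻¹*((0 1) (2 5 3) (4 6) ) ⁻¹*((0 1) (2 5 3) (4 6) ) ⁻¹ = (0 1) (4 6) 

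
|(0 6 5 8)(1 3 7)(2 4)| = 12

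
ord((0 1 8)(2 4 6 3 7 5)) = 6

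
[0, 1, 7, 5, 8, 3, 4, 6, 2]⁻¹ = [0, 1, 8, 5, 6, 3, 7, 2, 4]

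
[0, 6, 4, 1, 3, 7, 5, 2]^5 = [0, 4, 5, 2, 7, 1, 3, 6]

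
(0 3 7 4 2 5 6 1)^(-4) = (0 2)(1 4)(3 5)(6 7)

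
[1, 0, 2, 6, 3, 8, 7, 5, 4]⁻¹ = [1, 0, 2, 4, 8, 7, 3, 6, 5]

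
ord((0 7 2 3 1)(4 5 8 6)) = 20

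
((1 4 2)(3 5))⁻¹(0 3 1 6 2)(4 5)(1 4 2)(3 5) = (0 5 4 6 1)(2 3)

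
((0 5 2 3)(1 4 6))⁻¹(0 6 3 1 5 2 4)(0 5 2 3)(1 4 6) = (0 4 2 3 6 5 1)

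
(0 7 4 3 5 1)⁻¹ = (0 1 5 3 4 7)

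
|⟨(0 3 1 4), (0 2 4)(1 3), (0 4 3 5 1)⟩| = 720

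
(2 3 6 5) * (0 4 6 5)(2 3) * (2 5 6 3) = (0 4 3 6)(2 5)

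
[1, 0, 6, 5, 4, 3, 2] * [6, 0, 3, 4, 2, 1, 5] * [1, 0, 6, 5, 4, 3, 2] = [1, 2, 3, 0, 6, 4, 5]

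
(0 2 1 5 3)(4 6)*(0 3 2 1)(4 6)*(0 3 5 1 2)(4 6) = (0 2 3 5)(4 6)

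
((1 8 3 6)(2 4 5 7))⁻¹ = (1 6 3 8)(2 7 5 4)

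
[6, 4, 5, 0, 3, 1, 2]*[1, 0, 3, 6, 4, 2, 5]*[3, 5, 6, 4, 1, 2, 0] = [2, 1, 6, 5, 0, 3, 4]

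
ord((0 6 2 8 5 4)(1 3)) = 6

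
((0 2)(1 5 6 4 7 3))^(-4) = (1 6 7)(3 5 4)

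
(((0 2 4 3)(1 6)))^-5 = (0 3 4 2)(1 6)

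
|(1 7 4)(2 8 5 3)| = 12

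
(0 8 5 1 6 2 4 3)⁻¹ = (0 3 4 2 6 1 5 8)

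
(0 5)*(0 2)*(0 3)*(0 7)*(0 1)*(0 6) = (0 5 2 3 7 1 6)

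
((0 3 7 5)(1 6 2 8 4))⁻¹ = (0 5 7 3)(1 4 8 2 6)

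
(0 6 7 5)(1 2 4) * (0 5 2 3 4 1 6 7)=(0 7 2 1 3 4 6)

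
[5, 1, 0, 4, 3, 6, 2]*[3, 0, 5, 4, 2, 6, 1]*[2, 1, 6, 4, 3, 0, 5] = [5, 2, 4, 6, 3, 1, 0]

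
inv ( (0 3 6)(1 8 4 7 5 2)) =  (0 6 3)(1 2 5 7 4 8)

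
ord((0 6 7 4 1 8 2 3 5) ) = 9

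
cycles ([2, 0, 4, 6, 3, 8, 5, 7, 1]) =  (0 2 4 3 6 5 8 1)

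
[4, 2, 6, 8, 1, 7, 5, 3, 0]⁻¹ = [8, 4, 1, 7, 0, 6, 2, 5, 3]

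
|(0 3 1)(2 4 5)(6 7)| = 6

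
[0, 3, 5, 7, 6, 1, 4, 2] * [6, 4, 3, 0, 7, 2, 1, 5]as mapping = [0→6, 1→0, 2→2, 3→5, 4→1, 5→4, 6→7, 7→3]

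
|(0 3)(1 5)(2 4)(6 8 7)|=6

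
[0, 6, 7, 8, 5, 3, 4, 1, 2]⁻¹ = [0, 7, 8, 5, 6, 4, 1, 2, 3]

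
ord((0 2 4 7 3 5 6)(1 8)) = 14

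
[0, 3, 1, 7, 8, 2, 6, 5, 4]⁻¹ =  [0, 2, 5, 1, 8, 7, 6, 3, 4]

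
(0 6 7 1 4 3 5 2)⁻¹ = (0 2 5 3 4 1 7 6)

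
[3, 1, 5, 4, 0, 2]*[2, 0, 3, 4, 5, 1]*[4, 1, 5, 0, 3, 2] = [3, 4, 1, 2, 5, 0]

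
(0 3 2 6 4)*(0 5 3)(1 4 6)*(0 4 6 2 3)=(0 4 5)(1 6 2)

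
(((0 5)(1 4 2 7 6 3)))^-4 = (1 2 6)(3 4 7)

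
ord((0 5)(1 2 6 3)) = 4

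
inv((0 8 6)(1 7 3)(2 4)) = (0 6 8)(1 3 7)(2 4)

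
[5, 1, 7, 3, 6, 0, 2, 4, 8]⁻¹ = [5, 1, 6, 3, 7, 0, 4, 2, 8]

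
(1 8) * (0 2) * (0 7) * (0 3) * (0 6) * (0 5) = (0 2 7 3 6 5)(1 8)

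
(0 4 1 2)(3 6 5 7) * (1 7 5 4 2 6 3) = (0 2)(1 6 4 7)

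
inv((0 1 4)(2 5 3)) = (0 4 1)(2 3 5)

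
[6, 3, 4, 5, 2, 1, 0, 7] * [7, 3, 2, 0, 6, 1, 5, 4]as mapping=[0→5, 1→0, 2→6, 3→1, 4→2, 5→3, 6→7, 7→4]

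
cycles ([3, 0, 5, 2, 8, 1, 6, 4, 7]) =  (0 3 2 5 1)(4 8 7)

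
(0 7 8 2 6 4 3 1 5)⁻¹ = (0 5 1 3 4 6 2 8 7)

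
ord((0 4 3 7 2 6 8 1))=8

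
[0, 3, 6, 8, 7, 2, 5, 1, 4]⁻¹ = [0, 7, 5, 1, 8, 6, 2, 4, 3]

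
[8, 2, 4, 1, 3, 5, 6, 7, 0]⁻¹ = [8, 3, 1, 4, 2, 5, 6, 7, 0]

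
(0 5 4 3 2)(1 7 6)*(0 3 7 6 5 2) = (0 2 3)(1 6)(4 7 5)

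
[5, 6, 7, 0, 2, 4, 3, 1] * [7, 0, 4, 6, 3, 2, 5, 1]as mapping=[0→2, 1→5, 2→1, 3→7, 4→4, 5→3, 6→6, 7→0]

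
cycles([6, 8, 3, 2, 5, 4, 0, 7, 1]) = (0 6)(1 8)(2 3)(4 5)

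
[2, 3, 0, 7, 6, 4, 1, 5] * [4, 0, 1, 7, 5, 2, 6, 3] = [1, 7, 4, 3, 6, 5, 0, 2]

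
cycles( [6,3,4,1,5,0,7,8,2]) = (0 6 7 8 2 4 5)(1 3)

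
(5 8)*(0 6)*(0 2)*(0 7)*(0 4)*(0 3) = (0 6 2 7 4 3)(5 8)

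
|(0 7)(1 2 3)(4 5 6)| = 6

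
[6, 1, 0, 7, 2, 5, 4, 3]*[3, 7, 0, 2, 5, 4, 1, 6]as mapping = [0→1, 1→7, 2→3, 3→6, 4→0, 5→4, 6→5, 7→2]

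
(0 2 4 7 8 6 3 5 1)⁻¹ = (0 1 5 3 6 8 7 4 2)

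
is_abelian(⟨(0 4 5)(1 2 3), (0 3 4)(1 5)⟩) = no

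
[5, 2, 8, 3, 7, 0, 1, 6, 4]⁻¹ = [5, 6, 1, 3, 8, 0, 7, 4, 2]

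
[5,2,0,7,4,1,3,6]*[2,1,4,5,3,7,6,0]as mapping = [0→7,1→4,2→2,3→0,4→3,5→1,6→5,7→6]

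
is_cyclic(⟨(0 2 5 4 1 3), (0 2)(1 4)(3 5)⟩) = no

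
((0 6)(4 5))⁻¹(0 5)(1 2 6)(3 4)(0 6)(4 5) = (0 1 2)(3 5)(4 6)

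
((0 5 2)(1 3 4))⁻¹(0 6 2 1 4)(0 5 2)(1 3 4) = (0 3 1 5 6)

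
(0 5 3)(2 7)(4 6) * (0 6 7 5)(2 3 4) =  (2 5 4 7 3 6)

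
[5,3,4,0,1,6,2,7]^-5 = [6,0,1,5,3,2,4,7]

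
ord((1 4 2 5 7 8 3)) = 7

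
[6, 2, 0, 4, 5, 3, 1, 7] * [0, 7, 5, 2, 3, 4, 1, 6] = [1, 5, 0, 3, 4, 2, 7, 6]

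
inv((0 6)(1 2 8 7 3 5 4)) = (0 6)(1 4 5 3 7 8 2)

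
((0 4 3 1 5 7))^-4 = (0 3 5)(1 7 4)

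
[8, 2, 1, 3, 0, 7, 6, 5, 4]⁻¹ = [4, 2, 1, 3, 8, 7, 6, 5, 0]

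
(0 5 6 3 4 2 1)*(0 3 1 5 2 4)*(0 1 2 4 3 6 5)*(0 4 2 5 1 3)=(0 2 4)(1 6 5)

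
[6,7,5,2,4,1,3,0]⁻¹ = [7,5,3,6,4,2,0,1]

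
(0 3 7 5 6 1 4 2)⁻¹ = (0 2 4 1 6 5 7 3)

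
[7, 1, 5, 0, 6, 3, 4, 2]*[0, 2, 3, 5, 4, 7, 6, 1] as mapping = [0→1, 1→2, 2→7, 3→0, 4→6, 5→5, 6→4, 7→3] 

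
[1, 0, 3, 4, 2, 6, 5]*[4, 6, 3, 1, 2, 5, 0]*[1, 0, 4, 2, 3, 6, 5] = [5, 3, 0, 4, 2, 1, 6]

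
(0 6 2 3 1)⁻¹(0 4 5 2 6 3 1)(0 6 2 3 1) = (0 6 4 5 3 2 1)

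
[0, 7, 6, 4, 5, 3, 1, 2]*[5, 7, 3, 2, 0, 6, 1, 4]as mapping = [0→5, 1→4, 2→1, 3→0, 4→6, 5→2, 6→7, 7→3]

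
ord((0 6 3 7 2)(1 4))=10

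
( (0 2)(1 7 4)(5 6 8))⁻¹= (0 2)(1 4 7)(5 8 6)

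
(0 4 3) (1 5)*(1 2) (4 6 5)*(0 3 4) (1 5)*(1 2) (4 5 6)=(0 4 5 1) (2 6) 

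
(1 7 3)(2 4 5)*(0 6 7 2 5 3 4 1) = (0 6 7 4 3)(1 2)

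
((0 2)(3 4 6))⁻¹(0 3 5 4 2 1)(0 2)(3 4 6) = (0 1 2 4 5 6)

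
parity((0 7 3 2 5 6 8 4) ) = odd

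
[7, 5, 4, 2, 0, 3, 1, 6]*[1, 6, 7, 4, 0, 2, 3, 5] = [5, 2, 0, 7, 1, 4, 6, 3]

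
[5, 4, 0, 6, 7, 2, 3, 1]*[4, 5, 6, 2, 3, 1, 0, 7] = [1, 3, 4, 0, 7, 6, 2, 5]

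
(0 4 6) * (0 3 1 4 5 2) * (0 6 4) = (0 5 2 6 3 1)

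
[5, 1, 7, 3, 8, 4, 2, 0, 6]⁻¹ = [7, 1, 6, 3, 5, 0, 8, 2, 4]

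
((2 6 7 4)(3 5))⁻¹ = (2 4 7 6)(3 5)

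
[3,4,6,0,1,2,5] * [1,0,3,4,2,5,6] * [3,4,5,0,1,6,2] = [1,5,2,4,3,0,6]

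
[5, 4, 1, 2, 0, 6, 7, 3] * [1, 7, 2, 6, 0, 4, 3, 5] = [4, 0, 7, 2, 1, 3, 5, 6]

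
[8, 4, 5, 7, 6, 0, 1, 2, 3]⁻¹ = [5, 6, 7, 8, 1, 2, 4, 3, 0]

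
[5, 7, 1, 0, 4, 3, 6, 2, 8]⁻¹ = [3, 2, 7, 5, 4, 0, 6, 1, 8]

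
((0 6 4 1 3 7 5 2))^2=(0 4 3 5)(1 7 2 6)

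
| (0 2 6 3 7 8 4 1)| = 8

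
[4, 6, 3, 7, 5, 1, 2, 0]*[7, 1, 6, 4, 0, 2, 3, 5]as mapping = [0→0, 1→3, 2→4, 3→5, 4→2, 5→1, 6→6, 7→7]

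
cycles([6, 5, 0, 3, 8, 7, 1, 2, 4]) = (0 6 1 5 7 2)(4 8)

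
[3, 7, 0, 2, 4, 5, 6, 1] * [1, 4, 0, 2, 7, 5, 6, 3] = [2, 3, 1, 0, 7, 5, 6, 4]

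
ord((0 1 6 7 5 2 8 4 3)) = 9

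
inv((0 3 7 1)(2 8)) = (0 1 7 3)(2 8)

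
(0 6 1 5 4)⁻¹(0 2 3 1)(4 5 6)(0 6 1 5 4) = (0 4 1)(2 3 5 6)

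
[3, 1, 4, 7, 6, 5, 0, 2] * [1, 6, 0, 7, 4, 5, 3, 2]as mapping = [0→7, 1→6, 2→4, 3→2, 4→3, 5→5, 6→1, 7→0]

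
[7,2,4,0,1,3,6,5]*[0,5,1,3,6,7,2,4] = [4,1,6,0,5,3,2,7]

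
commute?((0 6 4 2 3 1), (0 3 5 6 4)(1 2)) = no:(0 6 4 2 3 1)*(0 3 5 6 4)(1 2) = (0 4 1 3 2 5 6), (0 3 5 6 4)(1 2)*(0 6 4 2 3 1) = (0 1 3 5 4 6 2)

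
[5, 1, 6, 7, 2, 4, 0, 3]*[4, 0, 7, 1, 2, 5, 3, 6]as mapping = [0→5, 1→0, 2→3, 3→6, 4→7, 5→2, 6→4, 7→1]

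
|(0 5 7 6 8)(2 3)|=10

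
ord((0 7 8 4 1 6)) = 6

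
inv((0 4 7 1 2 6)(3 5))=(0 6 2 1 7 4)(3 5)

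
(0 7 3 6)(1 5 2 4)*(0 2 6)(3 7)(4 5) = (0 3)(1 4)(2 5 6)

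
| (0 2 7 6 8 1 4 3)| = 8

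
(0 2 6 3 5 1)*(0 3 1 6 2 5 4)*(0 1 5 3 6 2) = (0 3 4 1 6 5 2)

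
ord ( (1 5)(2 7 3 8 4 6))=6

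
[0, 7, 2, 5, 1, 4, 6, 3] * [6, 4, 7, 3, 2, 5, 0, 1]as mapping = [0→6, 1→1, 2→7, 3→5, 4→4, 5→2, 6→0, 7→3]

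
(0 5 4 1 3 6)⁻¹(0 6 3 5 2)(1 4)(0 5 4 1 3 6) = (0 6 4 2 5)(1 3)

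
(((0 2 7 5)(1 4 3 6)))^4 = ()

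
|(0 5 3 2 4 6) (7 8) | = 6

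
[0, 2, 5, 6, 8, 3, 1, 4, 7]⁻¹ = [0, 6, 1, 5, 7, 2, 3, 8, 4]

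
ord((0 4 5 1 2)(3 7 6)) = 15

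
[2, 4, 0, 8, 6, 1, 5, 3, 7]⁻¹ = [2, 5, 0, 7, 1, 6, 4, 8, 3]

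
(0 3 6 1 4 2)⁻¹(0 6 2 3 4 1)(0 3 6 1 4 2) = (0 6 2 4 3 1)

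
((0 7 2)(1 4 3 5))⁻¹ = (0 2 7)(1 5 3 4)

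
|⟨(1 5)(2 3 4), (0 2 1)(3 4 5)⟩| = 720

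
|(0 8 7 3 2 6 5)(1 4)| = 14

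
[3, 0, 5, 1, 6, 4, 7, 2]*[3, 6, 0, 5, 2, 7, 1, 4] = [5, 3, 7, 6, 1, 2, 4, 0]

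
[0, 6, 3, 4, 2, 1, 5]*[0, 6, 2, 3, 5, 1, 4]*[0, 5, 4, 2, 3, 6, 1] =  [0, 3, 2, 6, 4, 1, 5]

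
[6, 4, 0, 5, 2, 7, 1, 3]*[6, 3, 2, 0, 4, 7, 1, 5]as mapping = [0→1, 1→4, 2→6, 3→7, 4→2, 5→5, 6→3, 7→0]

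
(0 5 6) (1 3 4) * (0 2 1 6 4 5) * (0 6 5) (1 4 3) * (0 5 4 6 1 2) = (0 1 2 6) (3 5) 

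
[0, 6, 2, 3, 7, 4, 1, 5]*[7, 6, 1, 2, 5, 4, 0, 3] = [7, 0, 1, 2, 3, 5, 6, 4]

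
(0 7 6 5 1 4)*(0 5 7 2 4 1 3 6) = (0 2 4 5 3 6 7)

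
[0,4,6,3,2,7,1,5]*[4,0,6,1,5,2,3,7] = [4,5,3,1,6,7,0,2]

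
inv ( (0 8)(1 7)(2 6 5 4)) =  (0 8)(1 7)(2 4 5 6)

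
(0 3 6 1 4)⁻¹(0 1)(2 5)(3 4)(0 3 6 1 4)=(0 6)(2 5)(3 4)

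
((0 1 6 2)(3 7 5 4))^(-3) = (0 1 6 2)(3 7 5 4)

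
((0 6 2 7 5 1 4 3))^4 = (0 5)(1 6)(2 4)(3 7)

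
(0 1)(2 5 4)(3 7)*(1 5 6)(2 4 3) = (0 5 3 7 2 6 1)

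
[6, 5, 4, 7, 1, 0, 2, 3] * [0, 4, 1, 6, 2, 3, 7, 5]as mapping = [0→7, 1→3, 2→2, 3→5, 4→4, 5→0, 6→1, 7→6]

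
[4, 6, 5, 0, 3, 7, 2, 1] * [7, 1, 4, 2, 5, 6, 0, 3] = [5, 0, 6, 7, 2, 3, 4, 1]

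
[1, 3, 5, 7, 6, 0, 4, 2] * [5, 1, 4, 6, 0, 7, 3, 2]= [1, 6, 7, 2, 3, 5, 0, 4]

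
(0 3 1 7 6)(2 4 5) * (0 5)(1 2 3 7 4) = (0 7 6 5 3 2 1 4)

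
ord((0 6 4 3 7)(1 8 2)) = 15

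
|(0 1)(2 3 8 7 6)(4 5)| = 10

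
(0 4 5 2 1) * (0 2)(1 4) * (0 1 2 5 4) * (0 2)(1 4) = (1 5 4)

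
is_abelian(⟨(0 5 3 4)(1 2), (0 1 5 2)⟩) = no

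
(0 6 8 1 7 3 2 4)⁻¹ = (0 4 2 3 7 1 8 6)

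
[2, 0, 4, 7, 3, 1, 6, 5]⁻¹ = [1, 5, 0, 4, 2, 7, 6, 3]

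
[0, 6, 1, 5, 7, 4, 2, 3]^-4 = [0, 2, 6, 3, 4, 5, 1, 7]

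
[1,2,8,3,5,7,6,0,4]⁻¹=[7,0,1,3,8,4,6,5,2]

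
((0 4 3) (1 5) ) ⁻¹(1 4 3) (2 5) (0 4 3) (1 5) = (0 5 3) (1 2) 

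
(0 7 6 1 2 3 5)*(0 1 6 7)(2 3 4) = (1 3 5)(2 4)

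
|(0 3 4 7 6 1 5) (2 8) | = 14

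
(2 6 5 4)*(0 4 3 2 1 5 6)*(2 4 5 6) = (0 5 3 4 1 6 2)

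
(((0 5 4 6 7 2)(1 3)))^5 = (0 2 7 6 4 5)(1 3)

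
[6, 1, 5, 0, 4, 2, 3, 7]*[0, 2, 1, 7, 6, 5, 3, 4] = [3, 2, 5, 0, 6, 1, 7, 4]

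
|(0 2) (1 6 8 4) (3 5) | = 4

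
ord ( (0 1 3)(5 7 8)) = 3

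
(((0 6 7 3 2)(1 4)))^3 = (0 3 6 2 7)(1 4)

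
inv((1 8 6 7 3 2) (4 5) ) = (1 2 3 7 6 8) (4 5) 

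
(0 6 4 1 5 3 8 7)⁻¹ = (0 7 8 3 5 1 4 6)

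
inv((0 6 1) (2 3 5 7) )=(0 1 6) (2 7 5 3) 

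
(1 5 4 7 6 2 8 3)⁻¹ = (1 3 8 2 6 7 4 5)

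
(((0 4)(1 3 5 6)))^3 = (0 4)(1 6 5 3)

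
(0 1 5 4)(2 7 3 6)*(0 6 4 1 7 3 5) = (0 7 5 1)(2 3 4 6)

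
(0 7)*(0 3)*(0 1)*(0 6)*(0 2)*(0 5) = (0 7 3 1 6 2 5)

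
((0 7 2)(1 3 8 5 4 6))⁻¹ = (0 2 7)(1 6 4 5 8 3)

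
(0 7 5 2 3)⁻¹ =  (0 3 2 5 7)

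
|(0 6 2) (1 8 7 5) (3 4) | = 12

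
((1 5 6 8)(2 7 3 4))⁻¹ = (1 8 6 5)(2 4 3 7)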